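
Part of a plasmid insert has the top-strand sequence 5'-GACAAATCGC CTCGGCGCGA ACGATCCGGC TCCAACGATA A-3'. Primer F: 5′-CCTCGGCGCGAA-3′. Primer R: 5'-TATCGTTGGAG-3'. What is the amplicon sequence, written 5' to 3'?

Forward primer CCTCGGCGCGAA is found on the top strand at positions 10–21.
The reverse primer's reverse complement is CTCCAACGATA, which matches the template at positions 30–40.
The product is the template from position 10 through 40 (31 bp).

5'-CCTCGGCGCGAACGATCCGGCTCCAACGATA-3'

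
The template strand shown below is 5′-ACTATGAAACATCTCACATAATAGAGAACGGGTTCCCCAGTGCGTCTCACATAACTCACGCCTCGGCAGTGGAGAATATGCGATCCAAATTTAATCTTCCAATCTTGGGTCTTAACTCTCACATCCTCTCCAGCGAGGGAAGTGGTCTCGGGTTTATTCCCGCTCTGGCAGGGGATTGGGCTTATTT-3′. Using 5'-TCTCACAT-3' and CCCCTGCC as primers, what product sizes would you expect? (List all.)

The forward primer TCTCACAT matches the top strand at positions 12–19, 45–52, 117–124.
The reverse primer's reverse complement is GGCAGGGG, matching at positions 167–174.
Each forward site pairs with the reverse site to give a product ending at position 174: sizes 163, 130, 58 bp.

163 bp, 130 bp, 58 bp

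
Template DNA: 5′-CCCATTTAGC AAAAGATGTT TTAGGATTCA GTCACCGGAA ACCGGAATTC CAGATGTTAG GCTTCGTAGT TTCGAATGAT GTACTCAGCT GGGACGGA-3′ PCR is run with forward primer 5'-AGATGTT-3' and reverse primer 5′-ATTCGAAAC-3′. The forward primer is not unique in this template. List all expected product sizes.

The forward primer AGATGTT matches the top strand at positions 14–20, 52–58.
The reverse primer's reverse complement is GTTTCGAAT, matching at positions 69–77.
Each forward site pairs with the reverse site to give a product ending at position 77: sizes 64, 26 bp.

64 bp, 26 bp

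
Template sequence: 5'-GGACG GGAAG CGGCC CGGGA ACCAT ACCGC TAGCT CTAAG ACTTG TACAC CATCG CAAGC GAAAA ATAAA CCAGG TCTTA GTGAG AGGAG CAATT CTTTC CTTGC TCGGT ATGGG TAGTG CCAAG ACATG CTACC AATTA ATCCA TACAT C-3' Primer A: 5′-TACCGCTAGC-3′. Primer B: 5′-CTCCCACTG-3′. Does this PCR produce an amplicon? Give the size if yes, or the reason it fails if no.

Primer B (CTCCCACTG) does not match the top strand, and its reverse complement CAGTGGGAG does not match either.
With no annealing site for primer B, no amplification occurs.

No product — primer B has no binding site in the template.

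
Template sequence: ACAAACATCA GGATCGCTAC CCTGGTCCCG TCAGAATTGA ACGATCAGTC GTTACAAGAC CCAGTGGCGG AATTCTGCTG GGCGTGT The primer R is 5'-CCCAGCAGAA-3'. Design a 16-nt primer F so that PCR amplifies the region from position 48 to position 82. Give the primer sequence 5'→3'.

5'-GTCGTTACAAGACCCA-3'

The reverse primer's reverse complement TTCTGCTGGG matches the template at positions 73–82; the product starts at position 48.
The forward primer is identical to the top strand over positions 48–63: GTCGTTACAAGACCCA.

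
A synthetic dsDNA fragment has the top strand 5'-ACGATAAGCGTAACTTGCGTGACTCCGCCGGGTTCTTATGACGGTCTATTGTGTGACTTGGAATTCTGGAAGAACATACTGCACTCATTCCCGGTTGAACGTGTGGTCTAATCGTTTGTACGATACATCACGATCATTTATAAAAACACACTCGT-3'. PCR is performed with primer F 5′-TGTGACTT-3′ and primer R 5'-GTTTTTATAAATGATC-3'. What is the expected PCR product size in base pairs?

96 bp

The forward primer matches the template at positions 52–59.
The reverse primer's reverse complement is GATCATTTATAAAAAC, which matches the template at positions 132–147.
Product length = (reverse-primer end) − (forward-primer start) + 1 = 147 − 52 + 1 = 96 bp.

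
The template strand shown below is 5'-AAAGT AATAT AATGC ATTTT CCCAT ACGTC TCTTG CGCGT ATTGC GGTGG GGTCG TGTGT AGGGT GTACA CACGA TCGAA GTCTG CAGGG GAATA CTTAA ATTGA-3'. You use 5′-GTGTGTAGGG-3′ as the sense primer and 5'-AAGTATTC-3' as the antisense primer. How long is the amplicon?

Forward primer GTGTGTAGGG is found on the top strand at positions 55–64.
Taking the reverse complement of AAGTATTC gives GAATACTT, found at positions 91–98 on the template; the primer anneals here to the top strand with its 3' end pointing upstream.
Amplicon spans positions 55–98: 44 bp.

44 bp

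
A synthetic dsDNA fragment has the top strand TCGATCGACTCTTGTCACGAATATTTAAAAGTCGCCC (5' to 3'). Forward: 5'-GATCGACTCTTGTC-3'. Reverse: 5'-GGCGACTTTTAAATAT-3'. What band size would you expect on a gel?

The forward primer matches the template at positions 3–16.
Reverse complement of the reverse primer: ATATTTAAAAGTCGCC. This occurs on the top strand at positions 21–36.
The product runs from position 3 to position 36, so its length is 36 − 3 + 1 = 34 bp.

34 bp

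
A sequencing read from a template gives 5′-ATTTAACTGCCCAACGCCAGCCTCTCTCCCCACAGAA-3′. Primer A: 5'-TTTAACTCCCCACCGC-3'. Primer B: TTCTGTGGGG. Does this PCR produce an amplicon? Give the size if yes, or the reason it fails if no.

Primer A (TTTAACTCCCCACCGC) does not match the top strand, and its reverse complement GCGGTGGGGAGTTAAA does not match either.
With no annealing site for primer A, no amplification occurs.

No product — primer A has no binding site in the template.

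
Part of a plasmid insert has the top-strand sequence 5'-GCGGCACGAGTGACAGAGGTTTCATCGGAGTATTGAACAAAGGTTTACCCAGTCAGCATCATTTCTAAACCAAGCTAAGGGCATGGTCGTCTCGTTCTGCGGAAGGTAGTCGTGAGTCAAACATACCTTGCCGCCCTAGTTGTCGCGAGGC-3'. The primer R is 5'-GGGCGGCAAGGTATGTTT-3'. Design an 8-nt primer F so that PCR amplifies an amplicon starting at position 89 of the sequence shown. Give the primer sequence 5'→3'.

5'-GTCTCGTT-3'

The reverse primer's reverse complement AAACATACCTTGCCGCCC matches the template at positions 119–136; the product starts at position 89.
The forward primer is identical to the top strand over positions 89–96: GTCTCGTT.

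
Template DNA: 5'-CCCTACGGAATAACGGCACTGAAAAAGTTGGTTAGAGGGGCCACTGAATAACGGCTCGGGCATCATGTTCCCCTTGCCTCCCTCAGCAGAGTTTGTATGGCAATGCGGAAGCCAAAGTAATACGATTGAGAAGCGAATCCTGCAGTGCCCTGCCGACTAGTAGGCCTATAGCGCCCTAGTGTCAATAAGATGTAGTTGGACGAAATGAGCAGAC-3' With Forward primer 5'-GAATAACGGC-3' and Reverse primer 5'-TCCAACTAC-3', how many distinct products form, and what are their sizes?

The forward primer GAATAACGGC matches the top strand at positions 8–17, 46–55.
The reverse primer's reverse complement is GTAGTTGGA, matching at positions 192–200.
Each forward site pairs with the reverse site to give a product ending at position 200: sizes 193, 155 bp.

Two products: 193 bp, 155 bp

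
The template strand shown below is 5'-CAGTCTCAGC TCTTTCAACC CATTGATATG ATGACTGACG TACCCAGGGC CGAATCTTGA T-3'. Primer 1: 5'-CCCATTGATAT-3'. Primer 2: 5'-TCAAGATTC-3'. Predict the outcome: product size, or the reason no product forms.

Yes — a 42 bp product.

Primer 1 (CCCATTGATAT) matches the top strand at positions 19–29; it acts as a forward primer.
Primer 2's reverse complement is GAATCTTGA, matching the top strand at positions 52–60; it acts as a reverse primer.
The 3' ends face each other across positions 19–60, giving a 42 bp product.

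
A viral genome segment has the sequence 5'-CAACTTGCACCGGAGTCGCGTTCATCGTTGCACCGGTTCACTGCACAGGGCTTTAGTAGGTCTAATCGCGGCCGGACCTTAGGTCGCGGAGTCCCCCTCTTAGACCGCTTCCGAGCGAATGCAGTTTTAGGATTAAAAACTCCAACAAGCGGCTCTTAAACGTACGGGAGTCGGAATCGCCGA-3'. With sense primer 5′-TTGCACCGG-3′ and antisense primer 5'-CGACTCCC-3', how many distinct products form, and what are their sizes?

The forward primer TTGCACCGG matches the top strand at positions 5–13, 28–36.
The reverse primer's reverse complement is GGGAGTCG, matching at positions 166–173.
Each forward site pairs with the reverse site to give a product ending at position 173: sizes 169, 146 bp.

Two products: 169 bp, 146 bp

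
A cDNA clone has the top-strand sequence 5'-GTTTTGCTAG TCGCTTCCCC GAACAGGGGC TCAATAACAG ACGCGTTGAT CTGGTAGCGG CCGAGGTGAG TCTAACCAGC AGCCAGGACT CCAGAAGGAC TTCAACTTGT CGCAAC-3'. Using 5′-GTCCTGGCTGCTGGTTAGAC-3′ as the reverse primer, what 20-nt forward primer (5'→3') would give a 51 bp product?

5'-AGACGCGTTGATCTGGTAGC-3'

The reverse primer's reverse complement GTCTAACCAGCAGCCAGGAC matches the template at positions 70–89, so the product ends at position 89.
A 51 bp product then starts at position 89 − 51 + 1 = 39.
The forward primer is identical to the top strand there: AGACGCGTTGATCTGGTAGC.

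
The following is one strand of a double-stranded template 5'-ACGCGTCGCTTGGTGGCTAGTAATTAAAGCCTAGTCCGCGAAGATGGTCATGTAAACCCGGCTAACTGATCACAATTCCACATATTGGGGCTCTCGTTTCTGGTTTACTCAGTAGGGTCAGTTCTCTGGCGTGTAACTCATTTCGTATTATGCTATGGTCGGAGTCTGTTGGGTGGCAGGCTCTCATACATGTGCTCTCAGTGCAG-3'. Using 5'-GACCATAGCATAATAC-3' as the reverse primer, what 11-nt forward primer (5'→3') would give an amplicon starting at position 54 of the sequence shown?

The reverse primer's reverse complement GTATTATGCTATGGTC matches the template at positions 145–160; the product starts at position 54.
The forward primer is identical to the top strand over positions 54–64: AAACCCGGCTA.

5'-AAACCCGGCTA-3'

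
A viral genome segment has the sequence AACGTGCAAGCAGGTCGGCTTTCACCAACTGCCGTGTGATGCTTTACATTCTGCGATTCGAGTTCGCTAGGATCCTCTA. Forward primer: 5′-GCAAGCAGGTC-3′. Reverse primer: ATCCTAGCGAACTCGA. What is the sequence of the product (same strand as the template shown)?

The forward primer matches the template at positions 6–16.
Taking the reverse complement of ATCCTAGCGAACTCGA gives TCGAGTTCGCTAGGAT, found at positions 58–73 on the template; the primer anneals here to the top strand with its 3' end pointing upstream.
The product is the template from position 6 through 73 (68 bp).

5'-GCAAGCAGGTCGGCTTTCACCAACTGCCGTGTGATGCTTTACATTCTGCGATTCGAGTTCGCTAGGAT-3'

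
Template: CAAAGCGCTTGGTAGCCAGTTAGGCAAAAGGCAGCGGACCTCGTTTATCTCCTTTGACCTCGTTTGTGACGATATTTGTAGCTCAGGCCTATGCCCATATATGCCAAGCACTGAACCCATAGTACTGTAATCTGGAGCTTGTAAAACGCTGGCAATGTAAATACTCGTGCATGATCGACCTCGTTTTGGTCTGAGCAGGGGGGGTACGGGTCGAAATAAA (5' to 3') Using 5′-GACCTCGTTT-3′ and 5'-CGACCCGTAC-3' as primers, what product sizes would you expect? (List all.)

The forward primer GACCTCGTTT matches the top strand at positions 37–46, 56–65, 177–186.
The reverse primer's reverse complement is GTACGGGTCG, matching at positions 204–213.
Each forward site pairs with the reverse site to give a product ending at position 213: sizes 177, 158, 37 bp.

177 bp, 158 bp, 37 bp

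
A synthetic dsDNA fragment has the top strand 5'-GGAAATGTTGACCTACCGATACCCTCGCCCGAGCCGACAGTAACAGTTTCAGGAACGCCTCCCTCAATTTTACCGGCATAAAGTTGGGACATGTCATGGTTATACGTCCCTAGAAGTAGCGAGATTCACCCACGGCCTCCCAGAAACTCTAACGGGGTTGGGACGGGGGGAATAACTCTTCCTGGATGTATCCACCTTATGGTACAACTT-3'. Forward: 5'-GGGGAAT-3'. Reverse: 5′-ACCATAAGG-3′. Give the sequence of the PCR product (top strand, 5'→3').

5'-GGGGAATAACTCTTCCTGGATGTATCCACCTTATGGT-3'

Forward primer GGGGAAT is found on the top strand at positions 167–173.
Reverse complement of the reverse primer: CCTTATGGT. This occurs on the top strand at positions 195–203.
The product is the template from position 167 through 203 (37 bp).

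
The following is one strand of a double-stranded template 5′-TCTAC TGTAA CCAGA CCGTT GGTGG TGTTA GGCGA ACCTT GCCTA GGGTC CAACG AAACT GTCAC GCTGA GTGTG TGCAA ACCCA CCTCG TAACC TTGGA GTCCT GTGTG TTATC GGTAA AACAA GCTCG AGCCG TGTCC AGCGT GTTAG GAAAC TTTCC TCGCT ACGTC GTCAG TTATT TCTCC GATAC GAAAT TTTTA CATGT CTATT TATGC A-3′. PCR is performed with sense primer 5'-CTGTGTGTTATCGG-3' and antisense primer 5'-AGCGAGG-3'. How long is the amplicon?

62 bp

The forward primer matches the template at positions 104–117.
The reverse primer's reverse complement is CCTCGCT, which matches the template at positions 159–165.
The product runs from position 104 to position 165, so its length is 165 − 104 + 1 = 62 bp.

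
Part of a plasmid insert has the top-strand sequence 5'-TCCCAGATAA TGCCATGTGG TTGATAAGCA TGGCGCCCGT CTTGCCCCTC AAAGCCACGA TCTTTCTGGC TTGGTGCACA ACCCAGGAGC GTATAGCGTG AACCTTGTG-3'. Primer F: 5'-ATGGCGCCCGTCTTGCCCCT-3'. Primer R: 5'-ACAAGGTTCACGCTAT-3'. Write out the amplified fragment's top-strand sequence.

5'-ATGGCGCCCGTCTTGCCCCTCAAAGCCACGATCTTTCTGGCTTGGTGCACAACCCAGGAGCGTATAGCGTGAACCTTGT-3'

Forward primer ATGGCGCCCGTCTTGCCCCT is found on the top strand at positions 30–49.
The reverse primer's reverse complement is ATAGCGTGAACCTTGT, which matches the template at positions 93–108.
The product is the template from position 30 through 108 (79 bp).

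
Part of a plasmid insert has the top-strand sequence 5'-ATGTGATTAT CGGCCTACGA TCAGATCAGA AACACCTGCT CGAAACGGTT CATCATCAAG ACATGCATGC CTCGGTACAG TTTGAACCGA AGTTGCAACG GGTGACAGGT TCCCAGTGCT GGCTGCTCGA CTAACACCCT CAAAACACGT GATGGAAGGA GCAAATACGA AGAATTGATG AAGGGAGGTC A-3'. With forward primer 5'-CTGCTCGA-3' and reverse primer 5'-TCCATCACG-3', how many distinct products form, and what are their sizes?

The forward primer CTGCTCGA matches the top strand at positions 36–43, 123–130.
The reverse primer's reverse complement is CGTGATGGA, matching at positions 148–156.
Each forward site pairs with the reverse site to give a product ending at position 156: sizes 121, 34 bp.

Two products: 121 bp, 34 bp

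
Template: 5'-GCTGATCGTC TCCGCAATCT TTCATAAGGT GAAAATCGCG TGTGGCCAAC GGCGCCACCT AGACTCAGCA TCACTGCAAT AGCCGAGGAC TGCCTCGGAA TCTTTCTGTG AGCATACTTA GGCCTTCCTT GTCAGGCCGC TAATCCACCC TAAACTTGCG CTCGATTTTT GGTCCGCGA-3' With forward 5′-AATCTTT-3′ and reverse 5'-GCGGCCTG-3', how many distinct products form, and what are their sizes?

Two products: 125 bp, 42 bp

The forward primer AATCTTT matches the top strand at positions 16–22, 99–105.
The reverse primer's reverse complement is CAGGCCGC, matching at positions 133–140.
Each forward site pairs with the reverse site to give a product ending at position 140: sizes 125, 42 bp.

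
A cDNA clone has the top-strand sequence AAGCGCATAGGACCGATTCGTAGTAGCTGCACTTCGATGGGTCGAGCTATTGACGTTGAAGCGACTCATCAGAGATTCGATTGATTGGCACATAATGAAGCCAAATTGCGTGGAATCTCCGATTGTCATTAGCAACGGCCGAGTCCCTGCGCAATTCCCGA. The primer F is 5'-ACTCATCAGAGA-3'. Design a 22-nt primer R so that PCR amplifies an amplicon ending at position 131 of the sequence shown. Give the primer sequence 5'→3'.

The forward primer binds at positions 64–75; the product's 3' end on the top strand is position 131.
The reverse primer anneals to the top strand over positions 110–131, i.e. to GTGGAATCTCCGATTGTCATTA.
Its sequence written 5'→3' is the reverse complement: TAATGACAATCGGAGATTCCAC.

5'-TAATGACAATCGGAGATTCCAC-3'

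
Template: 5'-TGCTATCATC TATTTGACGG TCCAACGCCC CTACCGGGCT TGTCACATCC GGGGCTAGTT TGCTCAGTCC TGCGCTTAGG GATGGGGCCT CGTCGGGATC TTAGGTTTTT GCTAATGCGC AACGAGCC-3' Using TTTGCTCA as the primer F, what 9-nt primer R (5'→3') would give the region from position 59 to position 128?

The product's 3' end on the top strand is position 128.
The reverse primer anneals to the top strand over positions 120–128, i.e. to CAACGAGCC.
Its sequence written 5'→3' is the reverse complement: GGCTCGTTG.

5'-GGCTCGTTG-3'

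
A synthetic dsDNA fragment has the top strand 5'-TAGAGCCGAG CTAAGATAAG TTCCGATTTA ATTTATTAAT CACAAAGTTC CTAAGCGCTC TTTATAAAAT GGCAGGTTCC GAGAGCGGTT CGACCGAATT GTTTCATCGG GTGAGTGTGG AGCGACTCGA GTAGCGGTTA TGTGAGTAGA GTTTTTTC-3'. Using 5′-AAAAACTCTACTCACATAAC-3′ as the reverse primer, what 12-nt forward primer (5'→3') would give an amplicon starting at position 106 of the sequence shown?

5'-ATCGGGTGAGTG-3'

The reverse primer's reverse complement GTTATGTGAGTAGAGTTTTT matches the template at positions 137–156; the product starts at position 106.
The forward primer is identical to the top strand over positions 106–117: ATCGGGTGAGTG.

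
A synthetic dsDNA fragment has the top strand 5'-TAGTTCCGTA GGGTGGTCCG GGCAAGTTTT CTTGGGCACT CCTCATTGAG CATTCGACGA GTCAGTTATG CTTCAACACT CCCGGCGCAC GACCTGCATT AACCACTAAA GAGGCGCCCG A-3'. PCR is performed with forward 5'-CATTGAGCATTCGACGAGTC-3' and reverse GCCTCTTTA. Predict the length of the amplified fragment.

72 bp

Forward primer CATTGAGCATTCGACGAGTC is found on the top strand at positions 44–63.
Reverse complement of the reverse primer: TAAAGAGGC. This occurs on the top strand at positions 107–115.
The product runs from position 44 to position 115, so its length is 115 − 44 + 1 = 72 bp.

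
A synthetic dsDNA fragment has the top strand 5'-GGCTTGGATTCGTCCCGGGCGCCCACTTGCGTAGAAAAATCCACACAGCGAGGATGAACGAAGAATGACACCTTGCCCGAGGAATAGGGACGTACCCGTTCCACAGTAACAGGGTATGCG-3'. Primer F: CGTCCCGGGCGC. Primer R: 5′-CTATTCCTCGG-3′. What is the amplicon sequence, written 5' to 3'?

The forward primer matches the template at positions 11–22.
The reverse primer's reverse complement is CCGAGGAATAG, which matches the template at positions 77–87.
The product is the template from position 11 through 87 (77 bp).

5'-CGTCCCGGGCGCCCACTTGCGTAGAAAAATCCACACAGCGAGGATGAACGAAGAATGACACCTTGCCCGAGGAATAG-3'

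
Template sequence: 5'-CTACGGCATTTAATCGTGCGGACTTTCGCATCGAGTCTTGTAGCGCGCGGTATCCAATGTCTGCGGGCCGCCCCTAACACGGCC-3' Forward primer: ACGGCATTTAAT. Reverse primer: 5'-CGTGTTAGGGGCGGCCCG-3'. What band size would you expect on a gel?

The forward primer matches the template at positions 3–14.
The reverse primer's reverse complement is CGGGCCGCCCCTAACACG, which matches the template at positions 64–81.
Amplicon spans positions 3–81: 79 bp.

79 bp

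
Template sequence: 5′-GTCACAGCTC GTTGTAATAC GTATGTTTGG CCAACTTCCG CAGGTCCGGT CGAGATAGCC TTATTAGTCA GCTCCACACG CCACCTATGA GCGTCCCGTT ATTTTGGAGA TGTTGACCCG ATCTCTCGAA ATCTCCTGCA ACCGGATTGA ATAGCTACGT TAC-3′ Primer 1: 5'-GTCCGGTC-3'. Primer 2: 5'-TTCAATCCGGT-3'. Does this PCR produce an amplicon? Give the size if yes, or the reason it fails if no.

Primer 1 (GTCCGGTC) matches the top strand at positions 44–51; it acts as a forward primer.
Primer 2's reverse complement is ACCGGATTGAA, matching the top strand at positions 141–151; it acts as a reverse primer.
The 3' ends face each other across positions 44–151, giving a 108 bp product.

Yes — a 108 bp product.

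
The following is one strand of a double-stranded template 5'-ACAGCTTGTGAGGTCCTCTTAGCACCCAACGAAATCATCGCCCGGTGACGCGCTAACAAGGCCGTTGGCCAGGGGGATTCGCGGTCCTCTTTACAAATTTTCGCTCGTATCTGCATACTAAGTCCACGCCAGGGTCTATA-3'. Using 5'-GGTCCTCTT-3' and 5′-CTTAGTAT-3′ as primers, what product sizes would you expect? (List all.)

The forward primer GGTCCTCTT matches the top strand at positions 12–20, 83–91.
The reverse primer's reverse complement is ATACTAAG, matching at positions 115–122.
Each forward site pairs with the reverse site to give a product ending at position 122: sizes 111, 40 bp.

111 bp, 40 bp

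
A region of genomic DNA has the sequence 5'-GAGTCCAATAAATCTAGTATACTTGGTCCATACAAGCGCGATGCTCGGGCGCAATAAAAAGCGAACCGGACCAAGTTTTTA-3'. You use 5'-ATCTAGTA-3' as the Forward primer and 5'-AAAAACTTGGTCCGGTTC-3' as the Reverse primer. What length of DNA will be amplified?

69 bp

Scanning the template, ATCTAGTA occurs at positions 12–19; this primer anneals to the bottom strand there with its 3' end pointing downstream.
The reverse primer's reverse complement is GAACCGGACCAAGTTTTT, which matches the template at positions 63–80.
Amplicon spans positions 12–80: 69 bp.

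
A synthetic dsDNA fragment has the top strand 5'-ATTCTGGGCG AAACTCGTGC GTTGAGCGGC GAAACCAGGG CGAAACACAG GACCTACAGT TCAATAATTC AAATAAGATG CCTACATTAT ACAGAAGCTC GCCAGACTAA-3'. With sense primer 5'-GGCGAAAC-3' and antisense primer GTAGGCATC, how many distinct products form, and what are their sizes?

The forward primer GGCGAAAC matches the top strand at positions 7–14, 28–35, 39–46.
The reverse primer's reverse complement is GATGCCTAC, matching at positions 77–85.
Each forward site pairs with the reverse site to give a product ending at position 85: sizes 79, 58, 47 bp.

Three products: 79 bp, 58 bp, 47 bp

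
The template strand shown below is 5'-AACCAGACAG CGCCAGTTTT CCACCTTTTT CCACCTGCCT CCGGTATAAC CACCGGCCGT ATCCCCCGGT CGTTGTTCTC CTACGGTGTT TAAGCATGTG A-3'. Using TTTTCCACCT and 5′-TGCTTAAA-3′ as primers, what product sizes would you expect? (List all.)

80 bp, 70 bp

The forward primer TTTTCCACCT matches the top strand at positions 17–26, 27–36.
The reverse primer's reverse complement is TTTAAGCA, matching at positions 89–96.
Each forward site pairs with the reverse site to give a product ending at position 96: sizes 80, 70 bp.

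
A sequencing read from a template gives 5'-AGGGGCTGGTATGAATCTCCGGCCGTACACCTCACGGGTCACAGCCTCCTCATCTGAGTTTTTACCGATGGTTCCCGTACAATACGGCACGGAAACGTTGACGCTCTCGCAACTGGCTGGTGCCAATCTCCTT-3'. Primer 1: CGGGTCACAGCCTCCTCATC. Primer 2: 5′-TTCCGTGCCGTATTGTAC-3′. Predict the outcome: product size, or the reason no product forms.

Yes — a 60 bp product.

Primer 1 (CGGGTCACAGCCTCCTCATC) matches the top strand at positions 35–54; it acts as a forward primer.
Primer 2's reverse complement is GTACAATACGGCACGGAA, matching the top strand at positions 77–94; it acts as a reverse primer.
The 3' ends face each other across positions 35–94, giving a 60 bp product.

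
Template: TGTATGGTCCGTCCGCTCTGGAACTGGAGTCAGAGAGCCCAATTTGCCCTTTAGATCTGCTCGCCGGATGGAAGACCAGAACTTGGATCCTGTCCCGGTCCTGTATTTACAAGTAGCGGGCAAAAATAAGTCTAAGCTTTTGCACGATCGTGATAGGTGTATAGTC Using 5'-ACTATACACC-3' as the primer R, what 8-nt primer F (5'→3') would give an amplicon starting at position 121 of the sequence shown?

5'-CAAAAATA-3'

The reverse primer's reverse complement GGTGTATAGT matches the template at positions 156–165; the product starts at position 121.
The forward primer is identical to the top strand over positions 121–128: CAAAAATA.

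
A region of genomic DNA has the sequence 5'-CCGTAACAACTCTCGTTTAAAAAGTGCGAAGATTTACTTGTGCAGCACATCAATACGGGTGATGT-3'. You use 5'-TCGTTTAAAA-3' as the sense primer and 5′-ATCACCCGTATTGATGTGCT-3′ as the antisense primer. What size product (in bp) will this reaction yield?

51 bp

Scanning the template, TCGTTTAAAA occurs at positions 13–22; this primer anneals to the bottom strand there with its 3' end pointing downstream.
Taking the reverse complement of ATCACCCGTATTGATGTGCT gives AGCACATCAATACGGGTGAT, found at positions 44–63 on the template; the primer anneals here to the top strand with its 3' end pointing upstream.
The product runs from position 13 to position 63, so its length is 63 − 13 + 1 = 51 bp.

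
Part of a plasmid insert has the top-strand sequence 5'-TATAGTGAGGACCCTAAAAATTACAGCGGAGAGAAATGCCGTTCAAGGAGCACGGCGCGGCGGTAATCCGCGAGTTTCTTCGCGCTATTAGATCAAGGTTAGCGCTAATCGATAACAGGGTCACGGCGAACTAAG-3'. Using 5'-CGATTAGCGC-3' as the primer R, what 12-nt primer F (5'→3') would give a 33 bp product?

5'-TTCGCGCTATTA-3'

The reverse primer's reverse complement GCGCTAATCG matches the template at positions 102–111, so the product ends at position 111.
A 33 bp product then starts at position 111 − 33 + 1 = 79.
The forward primer is identical to the top strand there: TTCGCGCTATTA.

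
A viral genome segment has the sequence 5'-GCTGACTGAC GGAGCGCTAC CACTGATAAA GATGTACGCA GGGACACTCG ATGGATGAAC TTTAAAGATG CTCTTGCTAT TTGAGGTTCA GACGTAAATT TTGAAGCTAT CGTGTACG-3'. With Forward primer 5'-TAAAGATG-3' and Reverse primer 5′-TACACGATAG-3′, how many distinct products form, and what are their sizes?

Two products: 90 bp, 54 bp

The forward primer TAAAGATG matches the top strand at positions 27–34, 63–70.
The reverse primer's reverse complement is CTATCGTGTA, matching at positions 107–116.
Each forward site pairs with the reverse site to give a product ending at position 116: sizes 90, 54 bp.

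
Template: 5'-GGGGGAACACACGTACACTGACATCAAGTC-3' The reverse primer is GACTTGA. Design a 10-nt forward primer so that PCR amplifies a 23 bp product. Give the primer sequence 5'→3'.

The reverse primer's reverse complement TCAAGTC matches the template at positions 24–30, so the product ends at position 30.
A 23 bp product then starts at position 30 − 23 + 1 = 8.
The forward primer is identical to the top strand there: CACACGTACA.

5'-CACACGTACA-3'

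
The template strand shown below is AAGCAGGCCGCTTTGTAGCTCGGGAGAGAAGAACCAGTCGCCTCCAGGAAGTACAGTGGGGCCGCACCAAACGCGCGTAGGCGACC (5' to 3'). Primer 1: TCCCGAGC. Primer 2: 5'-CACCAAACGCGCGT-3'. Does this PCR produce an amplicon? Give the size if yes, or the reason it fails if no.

Primer 1 (TCCCGAGC) has reverse complement GCTCGGGA, which matches the top strand at positions 18–25; primer 1 anneals to the top strand there with its 3' end pointing upstream toward position 18.
Primer 2 (CACCAAACGCGCGT) matches the top strand directly at positions 65–78; it anneals to the bottom strand with its 3' end pointing downstream toward position 78.
The 3' ends diverge (primer 1 extends toward position 1, primer 2 toward position 86), so the primers never converge on a shared product.

No product — the primers' 3' ends point away from each other.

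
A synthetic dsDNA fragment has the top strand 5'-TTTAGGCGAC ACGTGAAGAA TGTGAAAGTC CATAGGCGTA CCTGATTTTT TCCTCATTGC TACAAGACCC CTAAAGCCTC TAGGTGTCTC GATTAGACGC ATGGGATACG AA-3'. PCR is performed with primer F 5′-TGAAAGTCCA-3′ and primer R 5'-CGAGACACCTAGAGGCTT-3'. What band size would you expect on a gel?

Forward primer TGAAAGTCCA is found on the top strand at positions 23–32.
The reverse primer's reverse complement is AAGCCTCTAGGTGTCTCG, which matches the template at positions 74–91.
Product length = (reverse-primer end) − (forward-primer start) + 1 = 91 − 23 + 1 = 69 bp.

69 bp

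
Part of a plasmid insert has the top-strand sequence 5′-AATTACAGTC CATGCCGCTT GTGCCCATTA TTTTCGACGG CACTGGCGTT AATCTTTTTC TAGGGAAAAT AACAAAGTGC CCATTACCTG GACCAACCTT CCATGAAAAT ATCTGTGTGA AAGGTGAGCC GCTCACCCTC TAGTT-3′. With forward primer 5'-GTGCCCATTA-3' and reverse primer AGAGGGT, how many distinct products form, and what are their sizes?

The forward primer GTGCCCATTA matches the top strand at positions 21–30, 77–86.
The reverse primer's reverse complement is ACCCTCT, matching at positions 135–141.
Each forward site pairs with the reverse site to give a product ending at position 141: sizes 121, 65 bp.

Two products: 121 bp, 65 bp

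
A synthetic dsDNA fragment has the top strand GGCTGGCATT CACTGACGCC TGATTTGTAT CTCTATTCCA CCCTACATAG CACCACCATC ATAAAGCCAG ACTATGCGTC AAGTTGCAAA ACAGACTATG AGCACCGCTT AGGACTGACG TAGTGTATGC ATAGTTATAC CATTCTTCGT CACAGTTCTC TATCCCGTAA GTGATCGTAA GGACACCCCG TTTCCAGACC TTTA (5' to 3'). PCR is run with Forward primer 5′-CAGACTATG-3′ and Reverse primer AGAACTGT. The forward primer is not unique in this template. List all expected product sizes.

The forward primer CAGACTATG matches the top strand at positions 68–76, 92–100.
The reverse primer's reverse complement is ACAGTTCT, matching at positions 152–159.
Each forward site pairs with the reverse site to give a product ending at position 159: sizes 92, 68 bp.

92 bp, 68 bp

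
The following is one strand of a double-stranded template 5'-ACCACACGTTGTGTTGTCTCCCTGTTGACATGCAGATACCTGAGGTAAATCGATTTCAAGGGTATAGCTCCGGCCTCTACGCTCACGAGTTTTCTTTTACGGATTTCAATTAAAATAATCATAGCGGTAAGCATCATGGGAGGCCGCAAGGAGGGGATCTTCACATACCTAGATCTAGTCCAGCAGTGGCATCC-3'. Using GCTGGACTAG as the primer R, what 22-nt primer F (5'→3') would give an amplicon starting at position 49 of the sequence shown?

The reverse primer's reverse complement CTAGTCCAGC matches the template at positions 175–184; the product starts at position 49.
The forward primer is identical to the top strand over positions 49–70: ATCGATTTCAAGGGTATAGCTC.

5'-ATCGATTTCAAGGGTATAGCTC-3'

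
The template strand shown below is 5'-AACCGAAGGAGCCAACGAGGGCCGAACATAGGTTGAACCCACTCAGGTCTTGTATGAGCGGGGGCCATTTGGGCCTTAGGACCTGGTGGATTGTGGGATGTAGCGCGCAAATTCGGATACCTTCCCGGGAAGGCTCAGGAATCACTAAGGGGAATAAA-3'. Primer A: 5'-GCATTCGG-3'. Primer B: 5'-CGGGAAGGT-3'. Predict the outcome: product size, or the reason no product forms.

Primer A (GCATTCGG) does not match the top strand, and its reverse complement CCGAATGC does not match either.
With no annealing site for primer A, no amplification occurs.

No product — primer A has no binding site in the template.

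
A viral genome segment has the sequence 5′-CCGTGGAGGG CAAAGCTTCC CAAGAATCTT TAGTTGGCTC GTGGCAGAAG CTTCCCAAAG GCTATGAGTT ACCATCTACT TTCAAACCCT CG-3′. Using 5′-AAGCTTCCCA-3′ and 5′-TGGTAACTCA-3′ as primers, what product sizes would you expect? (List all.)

62 bp, 27 bp

The forward primer AAGCTTCCCA matches the top strand at positions 13–22, 48–57.
The reverse primer's reverse complement is TGAGTTACCA, matching at positions 65–74.
Each forward site pairs with the reverse site to give a product ending at position 74: sizes 62, 27 bp.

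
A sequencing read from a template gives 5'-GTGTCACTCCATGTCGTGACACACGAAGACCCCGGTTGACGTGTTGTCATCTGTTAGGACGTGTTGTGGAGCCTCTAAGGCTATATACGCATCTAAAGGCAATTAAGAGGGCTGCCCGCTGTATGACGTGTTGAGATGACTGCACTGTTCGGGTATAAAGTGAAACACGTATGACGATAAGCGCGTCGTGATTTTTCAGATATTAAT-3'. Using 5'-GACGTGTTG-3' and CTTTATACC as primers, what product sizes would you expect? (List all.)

123 bp, 103 bp, 36 bp

The forward primer GACGTGTTG matches the top strand at positions 38–46, 58–66, 125–133.
The reverse primer's reverse complement is GGTATAAAG, matching at positions 152–160.
Each forward site pairs with the reverse site to give a product ending at position 160: sizes 123, 103, 36 bp.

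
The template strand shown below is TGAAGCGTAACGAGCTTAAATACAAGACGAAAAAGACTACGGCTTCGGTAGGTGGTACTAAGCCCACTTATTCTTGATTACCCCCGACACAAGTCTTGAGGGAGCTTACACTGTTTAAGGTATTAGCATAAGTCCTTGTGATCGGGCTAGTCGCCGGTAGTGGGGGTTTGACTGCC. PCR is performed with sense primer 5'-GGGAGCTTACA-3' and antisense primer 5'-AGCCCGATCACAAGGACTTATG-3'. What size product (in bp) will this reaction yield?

The forward primer matches the template at positions 100–110.
Taking the reverse complement of AGCCCGATCACAAGGACTTATG gives CATAAGTCCTTGTGATCGGGCT, found at positions 127–148 on the template; the primer anneals here to the top strand with its 3' end pointing upstream.
Amplicon spans positions 100–148: 49 bp.

49 bp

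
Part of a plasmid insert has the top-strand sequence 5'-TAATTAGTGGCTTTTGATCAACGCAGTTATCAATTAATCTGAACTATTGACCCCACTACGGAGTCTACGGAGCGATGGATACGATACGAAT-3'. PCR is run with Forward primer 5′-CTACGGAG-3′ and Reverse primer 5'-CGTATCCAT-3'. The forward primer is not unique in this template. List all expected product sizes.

28 bp, 19 bp

The forward primer CTACGGAG matches the top strand at positions 56–63, 65–72.
The reverse primer's reverse complement is ATGGATACG, matching at positions 75–83.
Each forward site pairs with the reverse site to give a product ending at position 83: sizes 28, 19 bp.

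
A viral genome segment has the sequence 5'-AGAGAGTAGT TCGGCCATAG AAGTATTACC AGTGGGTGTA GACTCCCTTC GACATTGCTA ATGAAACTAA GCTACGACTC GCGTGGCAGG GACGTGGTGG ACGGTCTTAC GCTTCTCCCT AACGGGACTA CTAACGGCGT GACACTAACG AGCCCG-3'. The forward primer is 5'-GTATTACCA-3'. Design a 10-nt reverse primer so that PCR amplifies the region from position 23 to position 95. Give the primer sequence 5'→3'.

5'-ACGTCCCTGC-3'

The product's 3' end on the top strand is position 95.
The reverse primer anneals to the top strand over positions 86–95, i.e. to GCAGGGACGT.
Its sequence written 5'→3' is the reverse complement: ACGTCCCTGC.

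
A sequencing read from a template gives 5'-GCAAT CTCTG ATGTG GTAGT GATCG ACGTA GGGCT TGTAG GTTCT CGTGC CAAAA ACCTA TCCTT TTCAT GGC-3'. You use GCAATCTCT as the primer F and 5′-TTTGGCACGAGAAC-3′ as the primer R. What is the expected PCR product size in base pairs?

The forward primer matches the template at positions 1–9.
Reverse complement of the reverse primer: GTTCTCGTGCCAAA. This occurs on the top strand at positions 41–54.
Amplicon spans positions 1–54: 54 bp.

54 bp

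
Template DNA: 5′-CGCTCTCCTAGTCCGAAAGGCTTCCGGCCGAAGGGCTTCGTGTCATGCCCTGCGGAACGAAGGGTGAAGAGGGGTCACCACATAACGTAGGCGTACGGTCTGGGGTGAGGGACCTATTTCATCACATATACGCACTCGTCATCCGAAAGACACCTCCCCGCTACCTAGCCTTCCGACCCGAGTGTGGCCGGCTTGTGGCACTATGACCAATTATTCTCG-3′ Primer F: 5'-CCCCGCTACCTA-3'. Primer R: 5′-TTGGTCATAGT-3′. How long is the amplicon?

55 bp

The forward primer matches the template at positions 156–167.
Taking the reverse complement of TTGGTCATAGT gives ACTATGACCAA, found at positions 200–210 on the template; the primer anneals here to the top strand with its 3' end pointing upstream.
Product length = (reverse-primer end) − (forward-primer start) + 1 = 210 − 156 + 1 = 55 bp.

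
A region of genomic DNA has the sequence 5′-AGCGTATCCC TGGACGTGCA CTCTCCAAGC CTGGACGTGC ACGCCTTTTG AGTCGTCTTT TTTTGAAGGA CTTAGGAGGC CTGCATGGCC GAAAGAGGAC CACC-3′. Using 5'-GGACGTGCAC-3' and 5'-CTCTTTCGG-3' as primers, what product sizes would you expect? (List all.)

The forward primer GGACGTGCAC matches the top strand at positions 12–21, 33–42.
The reverse primer's reverse complement is CCGAAAGAG, matching at positions 89–97.
Each forward site pairs with the reverse site to give a product ending at position 97: sizes 86, 65 bp.

86 bp, 65 bp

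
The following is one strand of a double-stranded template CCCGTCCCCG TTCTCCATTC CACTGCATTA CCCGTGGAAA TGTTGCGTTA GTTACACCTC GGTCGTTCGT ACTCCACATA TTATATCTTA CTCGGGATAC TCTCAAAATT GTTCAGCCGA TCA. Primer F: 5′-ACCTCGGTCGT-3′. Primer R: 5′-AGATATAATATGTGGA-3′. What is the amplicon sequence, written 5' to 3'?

Forward primer ACCTCGGTCGT is found on the top strand at positions 56–66.
The reverse primer's reverse complement is TCCACATATTATATCT, which matches the template at positions 73–88.
The product is the template from position 56 through 88 (33 bp).

5'-ACCTCGGTCGTTCGTACTCCACATATTATATCT-3'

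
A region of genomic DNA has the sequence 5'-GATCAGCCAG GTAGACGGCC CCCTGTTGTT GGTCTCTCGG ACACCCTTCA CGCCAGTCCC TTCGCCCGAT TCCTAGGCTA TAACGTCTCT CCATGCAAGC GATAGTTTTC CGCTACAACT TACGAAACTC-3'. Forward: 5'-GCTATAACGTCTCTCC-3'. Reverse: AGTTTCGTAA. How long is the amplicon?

53 bp

The forward primer matches the template at positions 77–92.
The reverse primer's reverse complement is TTACGAAACT, which matches the template at positions 120–129.
The product runs from position 77 to position 129, so its length is 129 − 77 + 1 = 53 bp.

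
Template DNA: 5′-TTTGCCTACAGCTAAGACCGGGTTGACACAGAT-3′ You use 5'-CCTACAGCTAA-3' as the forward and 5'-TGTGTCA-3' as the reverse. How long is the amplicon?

26 bp

Scanning the template, CCTACAGCTAA occurs at positions 5–15; this primer anneals to the bottom strand there with its 3' end pointing downstream.
Reverse complement of the reverse primer: TGACACA. This occurs on the top strand at positions 24–30.
Product length = (reverse-primer end) − (forward-primer start) + 1 = 30 − 5 + 1 = 26 bp.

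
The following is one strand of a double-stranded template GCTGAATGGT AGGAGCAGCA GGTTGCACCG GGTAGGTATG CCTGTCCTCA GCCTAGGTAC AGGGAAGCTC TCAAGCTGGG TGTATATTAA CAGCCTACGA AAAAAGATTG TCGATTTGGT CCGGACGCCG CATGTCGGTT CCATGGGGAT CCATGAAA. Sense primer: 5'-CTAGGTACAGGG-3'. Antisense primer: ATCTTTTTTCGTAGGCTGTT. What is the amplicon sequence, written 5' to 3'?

5'-CTAGGTACAGGGAAGCTCTCAAGCTGGGTGTATATTAACAGCCTACGAAAAAAGAT-3'

Forward primer CTAGGTACAGGG is found on the top strand at positions 53–64.
The reverse primer's reverse complement is AACAGCCTACGAAAAAAGAT, which matches the template at positions 89–108.
The product is the template from position 53 through 108 (56 bp).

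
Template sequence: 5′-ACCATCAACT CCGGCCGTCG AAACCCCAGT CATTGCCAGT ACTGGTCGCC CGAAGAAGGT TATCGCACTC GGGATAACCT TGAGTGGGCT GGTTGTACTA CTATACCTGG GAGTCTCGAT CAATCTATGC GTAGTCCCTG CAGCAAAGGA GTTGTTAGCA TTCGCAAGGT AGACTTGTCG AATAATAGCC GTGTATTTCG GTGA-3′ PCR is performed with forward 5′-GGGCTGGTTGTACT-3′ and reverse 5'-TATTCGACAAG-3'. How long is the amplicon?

Forward primer GGGCTGGTTGTACT is found on the top strand at positions 86–99.
Reverse complement of the reverse primer: CTTGTCGAATA. This occurs on the top strand at positions 174–184.
The product runs from position 86 to position 184, so its length is 184 − 86 + 1 = 99 bp.

99 bp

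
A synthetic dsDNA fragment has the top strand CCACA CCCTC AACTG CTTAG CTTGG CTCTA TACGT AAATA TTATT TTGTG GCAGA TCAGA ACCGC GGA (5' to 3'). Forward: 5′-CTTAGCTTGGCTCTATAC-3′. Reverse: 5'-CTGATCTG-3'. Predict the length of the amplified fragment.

44 bp

Scanning the template, CTTAGCTTGGCTCTATAC occurs at positions 16–33; this primer anneals to the bottom strand there with its 3' end pointing downstream.
The reverse primer's reverse complement is CAGATCAG, which matches the template at positions 52–59.
Amplicon spans positions 16–59: 44 bp.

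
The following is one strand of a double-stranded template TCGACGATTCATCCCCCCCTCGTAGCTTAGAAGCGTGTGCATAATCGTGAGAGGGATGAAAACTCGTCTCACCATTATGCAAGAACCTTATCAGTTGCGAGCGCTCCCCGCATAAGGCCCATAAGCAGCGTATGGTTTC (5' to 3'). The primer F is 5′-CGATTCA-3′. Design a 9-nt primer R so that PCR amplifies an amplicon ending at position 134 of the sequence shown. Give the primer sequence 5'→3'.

5'-CATACGCTG-3'

The forward primer binds at positions 5–11; the product's 3' end on the top strand is position 134.
The reverse primer anneals to the top strand over positions 126–134, i.e. to CAGCGTATG.
Its sequence written 5'→3' is the reverse complement: CATACGCTG.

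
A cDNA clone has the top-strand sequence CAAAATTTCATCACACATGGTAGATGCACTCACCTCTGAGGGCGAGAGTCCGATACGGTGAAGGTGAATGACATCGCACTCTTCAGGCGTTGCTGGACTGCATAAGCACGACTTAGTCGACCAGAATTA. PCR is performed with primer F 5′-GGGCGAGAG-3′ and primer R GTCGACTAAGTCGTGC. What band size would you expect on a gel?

Scanning the template, GGGCGAGAG occurs at positions 40–48; this primer anneals to the bottom strand there with its 3' end pointing downstream.
Taking the reverse complement of GTCGACTAAGTCGTGC gives GCACGACTTAGTCGAC, found at positions 106–121 on the template; the primer anneals here to the top strand with its 3' end pointing upstream.
Amplicon spans positions 40–121: 82 bp.

82 bp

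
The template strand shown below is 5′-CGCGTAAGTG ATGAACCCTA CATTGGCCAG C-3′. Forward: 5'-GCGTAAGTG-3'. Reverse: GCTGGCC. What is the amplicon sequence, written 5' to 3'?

5'-GCGTAAGTGATGAACCCTACATTGGCCAGC-3'

Forward primer GCGTAAGTG is found on the top strand at positions 2–10.
The reverse primer's reverse complement is GGCCAGC, which matches the template at positions 25–31.
The product is the template from position 2 through 31 (30 bp).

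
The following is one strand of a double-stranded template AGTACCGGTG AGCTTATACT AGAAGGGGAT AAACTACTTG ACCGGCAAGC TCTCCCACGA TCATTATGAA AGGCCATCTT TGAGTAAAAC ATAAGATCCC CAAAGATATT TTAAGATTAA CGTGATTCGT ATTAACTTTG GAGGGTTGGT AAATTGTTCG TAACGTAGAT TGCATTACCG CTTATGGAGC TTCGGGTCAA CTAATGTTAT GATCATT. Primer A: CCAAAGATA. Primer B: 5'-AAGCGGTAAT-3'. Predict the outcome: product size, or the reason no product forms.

Yes — an 84 bp product.

Primer A (CCAAAGATA) matches the top strand at positions 100–108; it acts as a forward primer.
Primer B's reverse complement is ATTACCGCTT, matching the top strand at positions 174–183; it acts as a reverse primer.
The 3' ends face each other across positions 100–183, giving an 84 bp product.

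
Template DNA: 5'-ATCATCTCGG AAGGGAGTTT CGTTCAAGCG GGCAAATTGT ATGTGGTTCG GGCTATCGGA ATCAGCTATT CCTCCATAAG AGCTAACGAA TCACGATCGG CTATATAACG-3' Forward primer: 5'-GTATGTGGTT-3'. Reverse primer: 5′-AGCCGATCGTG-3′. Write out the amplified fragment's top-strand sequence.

5'-GTATGTGGTTCGGGCTATCGGAATCAGCTATTCCTCCATAAGAGCTAACGAATCACGATCGGCT-3'

Scanning the template, GTATGTGGTT occurs at positions 39–48; this primer anneals to the bottom strand there with its 3' end pointing downstream.
Reverse complement of the reverse primer: CACGATCGGCT. This occurs on the top strand at positions 92–102.
The product is the template from position 39 through 102 (64 bp).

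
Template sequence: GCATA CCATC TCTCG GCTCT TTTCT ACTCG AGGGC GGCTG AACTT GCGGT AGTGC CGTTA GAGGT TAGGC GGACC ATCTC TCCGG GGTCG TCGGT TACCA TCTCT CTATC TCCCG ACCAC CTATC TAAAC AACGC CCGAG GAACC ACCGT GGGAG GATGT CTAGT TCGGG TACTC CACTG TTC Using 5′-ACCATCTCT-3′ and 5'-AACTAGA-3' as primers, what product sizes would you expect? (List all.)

162 bp, 94 bp, 70 bp

The forward primer ACCATCTCT matches the top strand at positions 5–13, 73–81, 97–105.
The reverse primer's reverse complement is TCTAGTT, matching at positions 160–166.
Each forward site pairs with the reverse site to give a product ending at position 166: sizes 162, 94, 70 bp.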